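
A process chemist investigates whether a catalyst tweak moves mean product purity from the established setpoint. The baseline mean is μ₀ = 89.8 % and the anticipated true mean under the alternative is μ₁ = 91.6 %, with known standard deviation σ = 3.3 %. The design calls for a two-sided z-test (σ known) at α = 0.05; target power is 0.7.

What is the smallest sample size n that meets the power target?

n = 21

Standardized effect: d = |μ₁ − μ₀| / σ = |91.6 − 89.8| / 3.3 = 0.5455
Set Φ(δ − 1.960) = 0.7; then δ − 1.960 = Φ⁻¹(0.7) = 0.524, giving δ = 2.484.
(The Φ(−δ − z_{α/2}) term is vanishingly small for δ > 0 and is dropped in the standard sample-size formula.)
δ = d·√n ⇒ n = (δ/d)² = (2.484 / 0.5455)² = 20.75.
Round up to the next whole unit.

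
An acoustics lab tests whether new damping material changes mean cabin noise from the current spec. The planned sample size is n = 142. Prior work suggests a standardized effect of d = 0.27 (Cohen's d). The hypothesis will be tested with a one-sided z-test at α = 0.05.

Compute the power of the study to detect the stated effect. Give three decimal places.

Noncentrality parameter: δ = d·√n = 0.27 × √142 = 3.2174
Critical value for a one-sided test at α = 0.05: z_α = 1.645.
Power = Φ(δ − 1.645) = Φ(1.573) = 0.9421.

Power ≈ 0.942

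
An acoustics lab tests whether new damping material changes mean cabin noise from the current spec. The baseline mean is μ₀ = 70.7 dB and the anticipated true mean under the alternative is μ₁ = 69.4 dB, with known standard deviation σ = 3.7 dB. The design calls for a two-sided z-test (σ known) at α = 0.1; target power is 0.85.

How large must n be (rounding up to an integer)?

Standardized effect: d = |μ₁ − μ₀| / σ = |69.4 − 70.7| / 3.7 = 0.3514
For power 0.85 need Φ(δ − z_{0.05}) = 0.85, so δ = z_{0.05} + z_{0.15} = 1.645 + 1.036 = 2.681.
(Ignoring the negligible lower-tail rejection probability gives the usual closed-form inversion.)
δ = d·√n ⇒ n = (δ/d)² = (2.681 / 0.3514)² = 58.24.
Rounding up, n = 59.

n = 59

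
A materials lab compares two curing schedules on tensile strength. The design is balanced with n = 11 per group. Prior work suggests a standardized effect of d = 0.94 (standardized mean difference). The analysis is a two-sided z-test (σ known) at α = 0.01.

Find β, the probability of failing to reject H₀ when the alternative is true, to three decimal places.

Noncentrality parameter: δ = d·√(n/2) = 0.94 × √(11/2) = 2.2045
Two-sided α = 0.01 → critical value z_{0.005} = 2.576.
Power = Φ(δ − 2.576) + Φ(−δ − 2.576) = Φ(-0.371) + Φ(-4.780) = 0.3552 + 0.0000 = 0.3552.
Type II error: β = 1 − power = 1 − 0.3552 = 0.6448.

β ≈ 0.645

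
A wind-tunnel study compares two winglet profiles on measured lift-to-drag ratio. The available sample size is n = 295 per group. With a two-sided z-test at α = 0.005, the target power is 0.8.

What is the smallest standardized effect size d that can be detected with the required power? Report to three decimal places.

Need Φ(δ − 2.807) = 0.8, so δ = 2.807 + 0.842 = 3.649.
(Lower-tail contribution to power is negligible for δ > 0.)
δ = d·√(n/2) ⇒ d = δ/√(n/2) = 3.649/√(295/2) = 0.3004.

d ≈ 0.300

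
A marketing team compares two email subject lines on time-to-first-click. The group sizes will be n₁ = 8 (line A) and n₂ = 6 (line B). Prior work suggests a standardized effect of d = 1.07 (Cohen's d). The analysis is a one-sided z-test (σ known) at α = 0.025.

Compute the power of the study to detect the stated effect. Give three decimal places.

Power ≈ 0.508

Noncentrality parameter: δ = d / √(1/n₁ + 1/n₂) = 1.07 / √(1/8 + 1/6) = 1.9813
Critical value for a one-sided test at α = 0.025: z_α = 1.960.
Power = Φ(δ − 1.960) = Φ(0.021) = 0.5085.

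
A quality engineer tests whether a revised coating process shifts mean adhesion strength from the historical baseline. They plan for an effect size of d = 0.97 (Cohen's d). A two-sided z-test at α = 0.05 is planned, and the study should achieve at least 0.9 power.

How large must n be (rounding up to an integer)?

For power 0.9 need Φ(δ − z_{0.025}) = 0.9, so δ = z_{0.025} + z_{0.10} = 1.960 + 1.282 = 3.242.
(For δ > 0 the lower-tail rejection region contributes negligibly to power, so the one-term inversion is standard.)
δ = d·√n ⇒ n = (δ/d)² = (3.242 / 0.97)² = 11.17.
Rounding up, n = 12.

n = 12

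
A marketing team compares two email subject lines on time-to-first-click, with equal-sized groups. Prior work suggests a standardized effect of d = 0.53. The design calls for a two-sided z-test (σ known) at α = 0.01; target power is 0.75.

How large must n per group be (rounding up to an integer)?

n = 76 per group

Set Φ(δ − 2.576) = 0.75; then δ − 2.576 = Φ⁻¹(0.75) = 0.674, giving δ = 3.250.
(For δ > 0 the lower-tail rejection region contributes negligibly to power, so the one-term inversion is standard.)
δ = d·√(n/2) ⇒ n = 2(δ/d)² = 2 × (3.250 / 0.53)² = 75.22.
Rounding up, n = 76 per group.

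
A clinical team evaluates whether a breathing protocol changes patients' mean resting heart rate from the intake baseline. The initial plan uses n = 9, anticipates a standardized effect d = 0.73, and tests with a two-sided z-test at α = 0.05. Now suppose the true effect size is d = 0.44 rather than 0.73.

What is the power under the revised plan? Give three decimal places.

With d = 0.44: δ = d·√n = 0.44 × √9 = 1.3200. Critical value z_{0.025} = 1.960.
Revised power = Φ(δ − 1.960) + Φ(−δ − 1.960) = Φ(-0.640) + Φ(-3.280) = 0.2611 + 0.0005 = 0.2616.

Power ≈ 0.262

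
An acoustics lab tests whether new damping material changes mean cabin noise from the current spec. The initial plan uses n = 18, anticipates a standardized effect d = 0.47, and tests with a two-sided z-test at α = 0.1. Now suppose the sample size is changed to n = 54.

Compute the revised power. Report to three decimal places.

With n = 54: δ = d·√n = 0.47 × √54 = 3.4538. Critical value z_{0.05} = 1.645.
Revised power = Φ(δ − 1.645) + Φ(−δ − 1.645) = Φ(1.809) + Φ(-5.099) = 0.9648 + 0.0000 = 0.9648.

Power ≈ 0.965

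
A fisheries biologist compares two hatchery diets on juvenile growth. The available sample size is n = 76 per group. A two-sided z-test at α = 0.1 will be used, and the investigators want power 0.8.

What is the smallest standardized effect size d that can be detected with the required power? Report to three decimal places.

d ≈ 0.403

Required noncentrality: δ = z_{0.05} + z_{0.20} = 1.645 + 0.842 = 2.486.
(Lower-tail contribution to power is negligible for δ > 0.)
δ = d·√(n/2) ⇒ d = δ/√(n/2) = 2.486/√(76/2) = 0.4034.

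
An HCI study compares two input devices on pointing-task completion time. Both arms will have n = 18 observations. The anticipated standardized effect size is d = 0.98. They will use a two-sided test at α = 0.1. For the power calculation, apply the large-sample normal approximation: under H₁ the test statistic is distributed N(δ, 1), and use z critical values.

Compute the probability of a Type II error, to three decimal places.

Noncentrality parameter: δ = d·√(n/2) = 0.98 × √(18/2) = 2.9400
Two-sided α = 0.1 → critical value z_{0.05} = 1.645.
Power = Φ(δ − 1.645) + Φ(−δ − 1.645) = Φ(1.295) + Φ(-4.585) = 0.9024 + 0.0000 = 0.9024.
Type II error: β = 1 − power = 1 − 0.9024 = 0.0976.

β ≈ 0.098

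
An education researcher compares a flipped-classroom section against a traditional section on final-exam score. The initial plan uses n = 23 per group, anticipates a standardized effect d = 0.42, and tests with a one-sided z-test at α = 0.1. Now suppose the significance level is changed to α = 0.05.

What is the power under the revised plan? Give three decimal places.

Power ≈ 0.413

δ = d·√(n/2) = 0.42 × √(23/2) = 1.4243 (unchanged). New critical value: z_{0.05} = 1.645.
Revised power = P(Z > 1.645 − δ) = Φ(-0.221) = 0.4127.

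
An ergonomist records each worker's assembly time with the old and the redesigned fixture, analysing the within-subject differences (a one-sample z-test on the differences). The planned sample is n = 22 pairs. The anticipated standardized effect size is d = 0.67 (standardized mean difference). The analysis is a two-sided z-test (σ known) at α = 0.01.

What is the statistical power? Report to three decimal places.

Power ≈ 0.715

Noncentrality parameter: λ = d·√n = 0.67 × √22 = 3.1426
Critical value for a two-sided test at α = 0.01: z_{α/2} = 2.576.
Power = Φ(λ − 2.576) + Φ(−λ − 2.576) = Φ(0.567) + Φ(-5.718) = 0.7146 + 0.0000 = 0.7146.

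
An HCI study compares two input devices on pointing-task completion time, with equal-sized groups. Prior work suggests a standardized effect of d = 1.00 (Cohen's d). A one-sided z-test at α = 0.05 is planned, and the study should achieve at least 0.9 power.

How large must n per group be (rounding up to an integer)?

n = 18 per group

For power 0.9 need Φ(δ − z_{0.05}) = 0.9, so δ = z_{0.05} + z_{0.10} = 1.645 + 1.282 = 2.926.
δ = d·√(n/2) ⇒ n = 2(δ/d)² = 2 × (2.926 / 1.00)² = 17.13.
Rounding up, n = 18 per group.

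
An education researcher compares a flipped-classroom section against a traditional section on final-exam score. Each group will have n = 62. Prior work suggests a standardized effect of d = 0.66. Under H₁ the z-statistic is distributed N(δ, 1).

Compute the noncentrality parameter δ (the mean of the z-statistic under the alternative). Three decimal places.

δ ≈ 3.675

δ = d·√(n/2) = 0.66 × √(62/2) = 3.6747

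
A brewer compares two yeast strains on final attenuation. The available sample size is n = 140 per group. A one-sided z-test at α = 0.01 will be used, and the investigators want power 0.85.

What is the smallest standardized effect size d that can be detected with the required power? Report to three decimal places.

d ≈ 0.402

Need Φ(δ − 2.326) = 0.85, so δ = 2.326 + 1.036 = 3.363.
δ = d·√(n/2) ⇒ d = δ/√(n/2) = 3.363/√(140/2) = 0.4019.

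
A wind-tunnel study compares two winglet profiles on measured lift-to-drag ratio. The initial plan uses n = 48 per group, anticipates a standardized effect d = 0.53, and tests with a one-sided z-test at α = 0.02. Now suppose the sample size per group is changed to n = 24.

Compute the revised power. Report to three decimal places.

Power ≈ 0.414

With n = 24 per group: δ = d·√(n/2) = 0.53 × √(24/2) = 1.8360. Critical value z_{0.02} = 2.054.
Revised power = P(Z > 2.054 − δ) = Φ(-0.218) = 0.4138.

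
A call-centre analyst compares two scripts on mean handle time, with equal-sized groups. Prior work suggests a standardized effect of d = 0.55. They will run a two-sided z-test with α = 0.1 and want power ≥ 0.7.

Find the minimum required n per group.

Set Φ(δ − 1.645) = 0.7; then δ − 1.645 = Φ⁻¹(0.7) = 0.524, giving δ = 2.169.
(For δ > 0 the lower-tail rejection region contributes negligibly to power, so the one-term inversion is standard.)
δ = d·√(n/2) ⇒ n = 2(δ/d)² = 2 × (2.169 / 0.55)² = 31.11.
Round up to the next whole unit.

n = 32 per group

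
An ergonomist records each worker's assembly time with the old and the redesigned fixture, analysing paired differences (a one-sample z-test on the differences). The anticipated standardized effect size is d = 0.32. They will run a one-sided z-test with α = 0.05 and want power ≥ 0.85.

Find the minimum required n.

n = 71

Set Φ(δ − 1.645) = 0.85; then δ − 1.645 = Φ⁻¹(0.85) = 1.036, giving δ = 2.681.
δ = d·√n ⇒ n = (δ/d)² = (2.681 / 0.32)² = 70.21.
Round up to the next whole unit.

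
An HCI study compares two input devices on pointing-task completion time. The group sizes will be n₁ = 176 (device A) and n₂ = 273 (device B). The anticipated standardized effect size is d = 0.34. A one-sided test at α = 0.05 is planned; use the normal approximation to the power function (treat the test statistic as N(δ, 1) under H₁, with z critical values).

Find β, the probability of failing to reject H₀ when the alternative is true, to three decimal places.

Noncentrality parameter: δ = d / √(1/n₁ + 1/n₂) = 0.34 / √(1/176 + 1/273) = 3.5172
One-sided α = 0.05 → critical value z_{0.05} = 1.645.
Power = P(Z > 1.645 − δ) = Φ(1.872) = 0.9694.
Type II error: β = 1 − power = 1 − 0.9694 = 0.0306.

β ≈ 0.031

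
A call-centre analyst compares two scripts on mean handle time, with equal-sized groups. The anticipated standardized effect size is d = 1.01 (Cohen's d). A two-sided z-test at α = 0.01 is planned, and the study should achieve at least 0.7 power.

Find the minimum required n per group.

n = 19 per group

For power 0.7 need Φ(δ − z_{0.005}) = 0.7, so δ = z_{0.005} + z_{0.30} = 2.576 + 0.524 = 3.100.
(The Φ(−δ − z_{α/2}) term is vanishingly small for δ > 0 and is dropped in the standard sample-size formula.)
δ = d·√(n/2) ⇒ n = 2(δ/d)² = 2 × (3.100 / 1.01)² = 18.84.
Rounding up, n = 19 per group.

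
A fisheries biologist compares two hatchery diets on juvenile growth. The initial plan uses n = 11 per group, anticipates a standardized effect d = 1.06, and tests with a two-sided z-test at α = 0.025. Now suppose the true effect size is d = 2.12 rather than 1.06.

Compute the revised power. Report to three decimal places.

Power ≈ 0.997

With d = 2.12: δ = d·√(n/2) = 2.12 × √(11/2) = 4.9718. Critical value z_{0.0125} = 2.241.
Revised power = Φ(δ − 2.241) + Φ(−δ − 2.241) = Φ(2.730) + Φ(-7.213) = 0.9968 + 0.0000 = 0.9968.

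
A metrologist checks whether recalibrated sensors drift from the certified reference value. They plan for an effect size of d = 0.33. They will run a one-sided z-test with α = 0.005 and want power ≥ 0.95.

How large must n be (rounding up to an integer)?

For power 0.95 need Φ(δ − z_{0.005}) = 0.95, so δ = z_{0.005} + z_{0.05} = 2.576 + 1.645 = 4.221.
δ = d·√n ⇒ n = (δ/d)² = (4.221 / 0.33)² = 163.58.
Round up to the next whole unit.

n = 164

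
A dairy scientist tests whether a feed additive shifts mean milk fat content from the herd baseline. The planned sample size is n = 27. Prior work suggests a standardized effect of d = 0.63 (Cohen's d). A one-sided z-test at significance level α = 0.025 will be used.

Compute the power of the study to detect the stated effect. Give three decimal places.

Power ≈ 0.906

Noncentrality parameter: δ = d·√n = 0.63 × √27 = 3.2736
Critical value for a one-sided test at α = 0.025: z_α = 1.960.
Power = P(Z > 1.960 − δ) = Φ(1.314) = 0.9055.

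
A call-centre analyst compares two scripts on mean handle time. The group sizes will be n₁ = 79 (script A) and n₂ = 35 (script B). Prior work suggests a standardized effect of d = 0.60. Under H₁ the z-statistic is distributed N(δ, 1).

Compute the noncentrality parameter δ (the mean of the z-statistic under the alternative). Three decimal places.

δ = d / √(1/n₁ + 1/n₂) = 0.60 / √(1/79 + 1/35) = 2.9549

δ ≈ 2.955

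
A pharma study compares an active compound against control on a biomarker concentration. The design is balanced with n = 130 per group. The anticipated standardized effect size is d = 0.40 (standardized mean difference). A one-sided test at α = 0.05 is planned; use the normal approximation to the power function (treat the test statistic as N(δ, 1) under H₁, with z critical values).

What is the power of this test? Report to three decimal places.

Power ≈ 0.943

Noncentrality parameter: δ = d·√(n/2) = 0.40 × √(130/2) = 3.2249
Critical value for a one-sided test at α = 0.05: z_α = 1.645.
Power = P(Z > 1.645 − δ) = Φ(1.580) = 0.9430.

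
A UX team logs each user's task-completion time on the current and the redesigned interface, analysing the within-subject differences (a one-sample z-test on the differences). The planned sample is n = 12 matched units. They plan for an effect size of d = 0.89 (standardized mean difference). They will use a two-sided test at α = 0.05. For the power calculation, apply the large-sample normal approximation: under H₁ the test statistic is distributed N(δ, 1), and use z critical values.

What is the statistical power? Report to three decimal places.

Noncentrality parameter: δ = d·√n = 0.89 × √12 = 3.0831
Critical value for a two-sided test at α = 0.05: z_{α/2} = 1.960.
Power = Φ(δ − 1.960) + Φ(−δ − 1.960) = Φ(1.123) + Φ(-5.043) = 0.8693 + 0.0000 = 0.8693.

Power ≈ 0.869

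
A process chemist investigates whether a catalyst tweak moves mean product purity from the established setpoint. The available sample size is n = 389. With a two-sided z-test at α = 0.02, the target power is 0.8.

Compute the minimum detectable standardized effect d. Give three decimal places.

d ≈ 0.161

Required noncentrality: δ = z_{0.01} + z_{0.20} = 2.326 + 0.842 = 3.168.
(The second rejection-region term Φ(−δ − z_{α/2}) is negligible and dropped.)
δ = d·√n ⇒ d = δ/√n = 3.168/√389 = 0.1606.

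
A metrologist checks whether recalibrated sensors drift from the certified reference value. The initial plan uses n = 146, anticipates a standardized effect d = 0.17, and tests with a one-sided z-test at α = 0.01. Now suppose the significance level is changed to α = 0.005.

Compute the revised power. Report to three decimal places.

δ = d·√n = 0.17 × √146 = 2.0541 (unchanged). New critical value: z_{0.005} = 2.576.
Revised power = P(Z > 2.576 − δ) = Φ(-0.522) = 0.3009.

Power ≈ 0.301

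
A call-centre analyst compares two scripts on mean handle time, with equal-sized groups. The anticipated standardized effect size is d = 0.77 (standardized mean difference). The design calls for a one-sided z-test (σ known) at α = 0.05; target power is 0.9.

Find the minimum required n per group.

n = 29 per group

For power 0.9 need Φ(δ − z_{0.05}) = 0.9, so δ = z_{0.05} + z_{0.10} = 1.645 + 1.282 = 2.926.
δ = d·√(n/2) ⇒ n = 2(δ/d)² = 2 × (2.926 / 0.77)² = 28.89.
Round up to the next whole unit.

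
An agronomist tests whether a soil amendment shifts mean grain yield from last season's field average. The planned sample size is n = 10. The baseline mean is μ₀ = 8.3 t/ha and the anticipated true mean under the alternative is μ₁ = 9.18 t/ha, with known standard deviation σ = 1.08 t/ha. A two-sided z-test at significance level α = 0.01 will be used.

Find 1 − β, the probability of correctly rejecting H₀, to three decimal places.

Power ≈ 0.500

Standardized effect: d = |μ₁ − μ₀| / σ = |9.18 − 8.3| / 1.08 = 0.8148
Noncentrality parameter: δ = d·√n = 0.8148 × √10 = 2.5767
Two-sided α = 0.01 → critical value z_{0.005} = 2.576.
Power = Φ(δ − 2.576) + Φ(−δ − 2.576) = Φ(0.001) + Φ(-5.152) = 0.5003 + 0.0000 = 0.5003.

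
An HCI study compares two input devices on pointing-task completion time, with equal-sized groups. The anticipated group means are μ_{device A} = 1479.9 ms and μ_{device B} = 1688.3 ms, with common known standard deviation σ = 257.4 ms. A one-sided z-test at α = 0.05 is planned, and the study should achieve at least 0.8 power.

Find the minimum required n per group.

Standardized effect: d = |μ_{device A} − μ_{device B}| / σ = |1479.9 − 1688.3| / 257.4 = 0.8096
Set Φ(δ − 1.645) = 0.8; then δ − 1.645 = Φ⁻¹(0.8) = 0.842, giving δ = 2.486.
δ = d·√(n/2) ⇒ n = 2(δ/d)² = 2 × (2.486 / 0.8096)² = 18.86.
Rounding up, n = 19 per group.

n = 19 per group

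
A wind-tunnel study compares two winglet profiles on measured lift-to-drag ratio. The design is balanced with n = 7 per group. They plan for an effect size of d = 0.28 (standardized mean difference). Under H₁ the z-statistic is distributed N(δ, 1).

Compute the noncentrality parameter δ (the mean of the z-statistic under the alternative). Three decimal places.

δ ≈ 0.524

The noncentrality parameter scales effect size by the design's sample-size factor: δ = d·√(n/2) = 0.28 × √(7/2) = 0.5238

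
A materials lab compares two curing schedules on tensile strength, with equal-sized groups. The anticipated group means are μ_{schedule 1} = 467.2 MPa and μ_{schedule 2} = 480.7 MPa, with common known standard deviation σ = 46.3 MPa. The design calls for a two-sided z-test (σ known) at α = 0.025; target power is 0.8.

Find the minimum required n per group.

Standardized effect: d = |μ_{schedule 1} − μ_{schedule 2}| / σ = |467.2 − 480.7| / 46.3 = 0.2916
Set Φ(δ − 2.241) = 0.8; then δ − 2.241 = Φ⁻¹(0.8) = 0.842, giving δ = 3.083.
(The Φ(−δ − z_{α/2}) term is vanishingly small for δ > 0 and is dropped in the standard sample-size formula.)
δ = d·√(n/2) ⇒ n = 2(δ/d)² = 2 × (3.083 / 0.2916)² = 223.60.
Round up to the next whole unit.

n = 224 per group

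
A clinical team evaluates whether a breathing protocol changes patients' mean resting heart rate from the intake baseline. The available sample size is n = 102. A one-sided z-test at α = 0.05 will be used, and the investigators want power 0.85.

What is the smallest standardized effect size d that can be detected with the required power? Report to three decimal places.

Required noncentrality: δ = z_{0.05} + z_{0.15} = 1.645 + 1.036 = 2.681.
δ = d·√n ⇒ d = δ/√n = 2.681/√102 = 0.2655.

d ≈ 0.265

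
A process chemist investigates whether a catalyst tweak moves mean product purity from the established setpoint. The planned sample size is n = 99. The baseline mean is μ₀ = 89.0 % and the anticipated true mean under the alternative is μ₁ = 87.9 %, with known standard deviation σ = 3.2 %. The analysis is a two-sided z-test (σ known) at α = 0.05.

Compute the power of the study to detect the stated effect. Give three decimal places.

Power ≈ 0.928

Standardized effect: d = |μ₁ − μ₀| / σ = |87.9 − 89.0| / 3.2 = 0.3438
Noncentrality parameter: δ = d·√n = 0.3438 × √99 = 3.4203
Two-sided α = 0.05 → critical value z_{0.025} = 1.960.
Power = Φ(δ − 1.960) + Φ(−δ − 1.960) = Φ(1.460) + Φ(-5.380) = 0.9279 + 0.0000 = 0.9279.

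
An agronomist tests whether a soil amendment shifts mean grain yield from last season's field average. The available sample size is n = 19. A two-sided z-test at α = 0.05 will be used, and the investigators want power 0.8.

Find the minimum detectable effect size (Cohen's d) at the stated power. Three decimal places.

d ≈ 0.643

Required noncentrality: δ = z_{0.025} + z_{0.20} = 1.960 + 0.842 = 2.802.
(Lower-tail contribution to power is negligible for δ > 0.)
δ = d·√n ⇒ d = δ/√n = 2.802/√19 = 0.6427.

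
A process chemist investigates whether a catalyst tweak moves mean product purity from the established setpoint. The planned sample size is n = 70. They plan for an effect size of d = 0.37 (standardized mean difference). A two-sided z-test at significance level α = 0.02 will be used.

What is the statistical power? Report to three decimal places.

Noncentrality parameter: δ = d·√n = 0.37 × √70 = 3.0956
Critical value for a two-sided test at α = 0.02: z_{α/2} = 2.326.
Power = Φ(δ − 2.326) + Φ(−δ − 2.326) = Φ(0.769) + Φ(-5.422) = 0.7791 + 0.0000 = 0.7791.

Power ≈ 0.779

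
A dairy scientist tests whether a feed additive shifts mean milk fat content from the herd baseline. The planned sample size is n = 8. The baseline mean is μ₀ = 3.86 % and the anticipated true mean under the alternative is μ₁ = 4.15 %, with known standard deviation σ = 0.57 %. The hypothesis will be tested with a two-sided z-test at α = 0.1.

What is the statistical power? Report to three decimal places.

Standardized effect: d = |μ₁ − μ₀| / σ = |4.15 − 3.86| / 0.57 = 0.5088
Noncentrality parameter: δ = d·√n = 0.5088 × √8 = 1.4390
Critical value for a two-sided test at α = 0.1: z_{α/2} = 1.645.
Power = Φ(δ − 1.645) + Φ(−δ − 1.645) = Φ(-0.206) + Φ(-3.084) = 0.4185 + 0.0010 = 0.4195.

Power ≈ 0.419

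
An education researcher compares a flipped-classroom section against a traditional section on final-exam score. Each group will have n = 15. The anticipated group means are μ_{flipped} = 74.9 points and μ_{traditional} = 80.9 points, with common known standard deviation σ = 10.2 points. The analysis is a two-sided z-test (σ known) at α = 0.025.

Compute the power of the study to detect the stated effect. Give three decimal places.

Standardized effect: d = |μ_{flipped} − μ_{traditional}| / σ = |74.9 − 80.9| / 10.2 = 0.5882
Noncentrality parameter: δ = d·√(n/2) = 0.5882 × √(15/2) = 1.6109
Critical value for a two-sided test at α = 0.025: z_{α/2} = 2.241.
Power = Φ(δ − 2.241) + Φ(−δ − 2.241) = Φ(-0.630) + Φ(-3.852) = 0.2642 + 0.0001 = 0.2643.

Power ≈ 0.264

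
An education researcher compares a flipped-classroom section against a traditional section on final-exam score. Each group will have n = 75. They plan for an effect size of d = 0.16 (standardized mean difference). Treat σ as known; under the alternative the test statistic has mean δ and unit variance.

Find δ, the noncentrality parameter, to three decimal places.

δ ≈ 0.980

The noncentrality parameter scales effect size by the design's sample-size factor: δ = d·√(n/2) = 0.16 × √(75/2) = 0.9798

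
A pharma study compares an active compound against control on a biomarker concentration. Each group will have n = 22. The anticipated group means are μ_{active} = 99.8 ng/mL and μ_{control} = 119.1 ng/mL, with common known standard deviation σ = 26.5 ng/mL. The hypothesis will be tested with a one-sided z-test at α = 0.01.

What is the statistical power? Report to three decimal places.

Power ≈ 0.536

Standardized effect: d = |μ_{active} − μ_{control}| / σ = |99.8 − 119.1| / 26.5 = 0.7283
Noncentrality parameter: λ = d·√(n/2) = 0.7283 × √(22/2) = 2.4155
Critical value for a one-sided test at α = 0.01: z_α = 2.326.
Power = P(Z > 2.326 − λ) = Φ(0.089) = 0.5355.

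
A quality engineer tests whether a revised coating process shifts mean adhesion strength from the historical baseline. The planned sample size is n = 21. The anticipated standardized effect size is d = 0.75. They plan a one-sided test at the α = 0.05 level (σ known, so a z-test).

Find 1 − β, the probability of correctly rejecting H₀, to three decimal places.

Noncentrality parameter: δ = d·√n = 0.75 × √21 = 3.4369
One-sided α = 0.05 → critical value z_{0.05} = 1.645.
Power = Φ(δ − 1.645) = Φ(1.792) = 0.9634.

Power ≈ 0.963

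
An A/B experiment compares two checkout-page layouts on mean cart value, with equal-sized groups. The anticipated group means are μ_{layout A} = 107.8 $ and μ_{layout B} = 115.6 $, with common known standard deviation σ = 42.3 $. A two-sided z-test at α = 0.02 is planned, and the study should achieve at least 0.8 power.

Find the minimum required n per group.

n = 591 per group

Standardized effect: d = |μ_{layout A} − μ_{layout B}| / σ = |107.8 − 115.6| / 42.3 = 0.1844
For power 0.8 need Φ(δ − z_{0.01}) = 0.8, so δ = z_{0.01} + z_{0.20} = 2.326 + 0.842 = 3.168.
(The Φ(−δ − z_{α/2}) term is vanishingly small for δ > 0 and is dropped in the standard sample-size formula.)
δ = d·√(n/2) ⇒ n = 2(δ/d)² = 2 × (3.168 / 0.1844)² = 590.31.
Round up to the next whole unit.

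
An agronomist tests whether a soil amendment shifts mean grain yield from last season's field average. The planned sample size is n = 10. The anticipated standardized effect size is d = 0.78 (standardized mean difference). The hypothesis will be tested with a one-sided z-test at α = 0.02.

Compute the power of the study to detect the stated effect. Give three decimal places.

Noncentrality parameter: δ = d·√n = 0.78 × √10 = 2.4666
One-sided α = 0.02 → critical value z_{0.02} = 2.054.
Power = P(Z > 2.054 − δ) = Φ(0.413) = 0.6601.

Power ≈ 0.660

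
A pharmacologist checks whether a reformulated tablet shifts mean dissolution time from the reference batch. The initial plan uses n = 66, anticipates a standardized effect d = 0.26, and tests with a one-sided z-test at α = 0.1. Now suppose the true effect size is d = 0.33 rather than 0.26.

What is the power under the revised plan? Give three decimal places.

With d = 0.33: δ = d·√n = 0.33 × √66 = 2.6809. Critical value z_{0.1} = 1.282.
Revised power = Φ(δ − 1.282) = Φ(1.399) = 0.9192.

Power ≈ 0.919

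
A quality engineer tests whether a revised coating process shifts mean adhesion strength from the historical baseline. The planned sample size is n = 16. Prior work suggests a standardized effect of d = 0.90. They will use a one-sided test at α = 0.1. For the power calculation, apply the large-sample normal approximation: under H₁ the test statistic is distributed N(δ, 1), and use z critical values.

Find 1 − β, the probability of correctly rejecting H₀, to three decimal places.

Power ≈ 0.990

Noncentrality parameter: δ = d·√n = 0.90 × √16 = 3.6000
Critical value for a one-sided test at α = 0.1: z_α = 1.282.
Power = Φ(δ − 1.282) = Φ(2.318) = 0.9898.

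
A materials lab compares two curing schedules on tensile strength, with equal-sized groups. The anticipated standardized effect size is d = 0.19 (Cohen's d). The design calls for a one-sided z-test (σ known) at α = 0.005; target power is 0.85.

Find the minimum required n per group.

n = 723 per group

For power 0.85 need Φ(δ − z_{0.005}) = 0.85, so δ = z_{0.005} + z_{0.15} = 2.576 + 1.036 = 3.612.
δ = d·√(n/2) ⇒ n = 2(δ/d)² = 2 × (3.612 / 0.19)² = 722.91.
Round up to the next whole unit.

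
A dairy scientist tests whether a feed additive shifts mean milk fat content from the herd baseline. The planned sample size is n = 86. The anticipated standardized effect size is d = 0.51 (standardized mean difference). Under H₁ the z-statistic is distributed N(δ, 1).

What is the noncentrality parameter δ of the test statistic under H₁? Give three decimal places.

δ ≈ 4.730

δ = d·√n = 0.51 × √86 = 4.7295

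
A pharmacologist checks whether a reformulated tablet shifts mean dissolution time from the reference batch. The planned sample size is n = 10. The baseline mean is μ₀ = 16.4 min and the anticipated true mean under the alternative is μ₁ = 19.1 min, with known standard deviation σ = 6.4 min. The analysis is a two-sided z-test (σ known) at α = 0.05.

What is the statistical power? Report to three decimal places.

Standardized effect: d = |μ₁ − μ₀| / σ = |19.1 − 16.4| / 6.4 = 0.4219
Noncentrality parameter: δ = d·√n = 0.4219 × √10 = 1.3341
Two-sided α = 0.05 → critical value z_{0.025} = 1.960.
Power = Φ(δ − 1.960) + Φ(−δ − 1.960) = Φ(-0.626) + Φ(-3.294) = 0.2657 + 0.0005 = 0.2662.

Power ≈ 0.266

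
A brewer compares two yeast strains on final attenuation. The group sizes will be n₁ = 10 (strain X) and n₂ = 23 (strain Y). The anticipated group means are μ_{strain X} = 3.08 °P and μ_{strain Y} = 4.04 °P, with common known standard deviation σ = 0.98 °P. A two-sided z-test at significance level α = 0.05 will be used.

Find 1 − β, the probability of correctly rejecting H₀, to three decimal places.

Standardized effect: d = |μ_{strain X} − μ_{strain Y}| / σ = |3.08 − 4.04| / 0.98 = 0.9796
Noncentrality parameter: δ = d / √(1/n₁ + 1/n₂) = 0.9796 / √(1/10 + 1/23) = 2.5861
Critical value for a two-sided test at α = 0.05: z_{α/2} = 1.960.
Power = Φ(δ − 1.960) + Φ(−δ − 1.960) = Φ(0.626) + Φ(-4.546) = 0.7344 + 0.0000 = 0.7344.

Power ≈ 0.734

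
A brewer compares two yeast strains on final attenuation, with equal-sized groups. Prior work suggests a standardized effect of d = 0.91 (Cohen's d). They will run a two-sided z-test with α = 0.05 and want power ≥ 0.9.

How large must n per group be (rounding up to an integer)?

For power 0.9 need Φ(δ − z_{0.025}) = 0.9, so δ = z_{0.025} + z_{0.10} = 1.960 + 1.282 = 3.242.
(The Φ(−δ − z_{α/2}) term is vanishingly small for δ > 0 and is dropped in the standard sample-size formula.)
δ = d·√(n/2) ⇒ n = 2(δ/d)² = 2 × (3.242 / 0.91)² = 25.38.
Rounding up, n = 26 per group.

n = 26 per group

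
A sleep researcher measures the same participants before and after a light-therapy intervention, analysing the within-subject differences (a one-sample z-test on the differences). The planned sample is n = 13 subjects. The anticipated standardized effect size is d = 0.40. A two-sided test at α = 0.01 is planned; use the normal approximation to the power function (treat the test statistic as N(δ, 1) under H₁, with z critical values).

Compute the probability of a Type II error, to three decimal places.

β ≈ 0.871

Noncentrality parameter: δ = d·√n = 0.40 × √13 = 1.4422
Critical value for a two-sided test at α = 0.01: z_{α/2} = 2.576.
Power = Φ(δ − 2.576) + Φ(−δ − 2.576) = Φ(-1.134) + Φ(-4.018) = 0.1285 + 0.0000 = 0.1285.
Type II error: β = 1 − power = 1 − 0.1285 = 0.8715.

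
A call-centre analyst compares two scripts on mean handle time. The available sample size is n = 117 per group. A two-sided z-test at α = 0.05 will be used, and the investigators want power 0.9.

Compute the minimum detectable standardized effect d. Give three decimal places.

Need Φ(δ − 1.960) = 0.9, so δ = 1.960 + 1.282 = 3.242.
(The second rejection-region term Φ(−δ − z_{α/2}) is negligible and dropped.)
δ = d·√(n/2) ⇒ d = δ/√(n/2) = 3.242/√(117/2) = 0.4238.

d ≈ 0.424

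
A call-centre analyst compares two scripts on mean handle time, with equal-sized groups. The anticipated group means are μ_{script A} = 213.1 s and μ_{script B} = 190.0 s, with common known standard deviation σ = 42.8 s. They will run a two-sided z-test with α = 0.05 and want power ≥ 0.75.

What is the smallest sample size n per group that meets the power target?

n = 48 per group

Standardized effect: d = |μ_{script A} − μ_{script B}| / σ = |213.1 − 190.0| / 42.8 = 0.5397
Set Φ(δ − 1.960) = 0.75; then δ − 1.960 = Φ⁻¹(0.75) = 0.674, giving δ = 2.634.
(The Φ(−δ − z_{α/2}) term is vanishingly small for δ > 0 and is dropped in the standard sample-size formula.)
δ = d·√(n/2) ⇒ n = 2(δ/d)² = 2 × (2.634 / 0.5397)² = 47.65.
Round up to the next whole unit.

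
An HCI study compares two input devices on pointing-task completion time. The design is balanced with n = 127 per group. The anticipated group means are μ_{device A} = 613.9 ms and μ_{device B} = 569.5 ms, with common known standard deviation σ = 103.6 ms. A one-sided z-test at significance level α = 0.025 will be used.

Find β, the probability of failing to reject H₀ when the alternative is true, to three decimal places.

β ≈ 0.073

Standardized effect: d = |μ_{device A} − μ_{device B}| / σ = |613.9 − 569.5| / 103.6 = 0.4286
Noncentrality parameter: δ = d·√(n/2) = 0.4286 × √(127/2) = 3.4152
Critical value for a one-sided test at α = 0.025: z_α = 1.960.
Power = P(Z > 1.960 − δ) = Φ(1.455) = 0.9272.
Type II error: β = 1 − power = 1 − 0.9272 = 0.0728.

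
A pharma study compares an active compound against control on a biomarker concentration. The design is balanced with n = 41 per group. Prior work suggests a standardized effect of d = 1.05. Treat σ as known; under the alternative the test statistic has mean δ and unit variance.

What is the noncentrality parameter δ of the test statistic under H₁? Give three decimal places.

The noncentrality parameter scales effect size by the design's sample-size factor: δ = d·√(n/2) = 1.05 × √(41/2) = 4.7541

δ ≈ 4.754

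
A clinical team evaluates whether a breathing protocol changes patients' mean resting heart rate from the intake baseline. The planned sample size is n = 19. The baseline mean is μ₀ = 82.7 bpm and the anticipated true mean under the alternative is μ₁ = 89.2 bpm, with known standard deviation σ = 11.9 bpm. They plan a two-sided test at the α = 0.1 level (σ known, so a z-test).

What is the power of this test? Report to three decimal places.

Standardized effect: d = |μ₁ − μ₀| / σ = |89.2 − 82.7| / 11.9 = 0.5462
Noncentrality parameter: δ = d·√n = 0.5462 × √19 = 2.3809
Critical value for a two-sided test at α = 0.1: z_{α/2} = 1.645.
Power = Φ(δ − 1.645) + Φ(−δ − 1.645) = Φ(0.736) + Φ(-4.026) = 0.7692 + 0.0000 = 0.7692.

Power ≈ 0.769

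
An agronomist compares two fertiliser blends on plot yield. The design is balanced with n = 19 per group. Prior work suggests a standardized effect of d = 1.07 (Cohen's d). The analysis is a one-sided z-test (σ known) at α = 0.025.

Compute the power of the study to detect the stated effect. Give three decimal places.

Power ≈ 0.910

Noncentrality parameter: δ = d·√(n/2) = 1.07 × √(19/2) = 3.2980
Critical value for a one-sided test at α = 0.025: z_α = 1.960.
Power = P(Z > 1.960 − δ) = Φ(1.338) = 0.9096.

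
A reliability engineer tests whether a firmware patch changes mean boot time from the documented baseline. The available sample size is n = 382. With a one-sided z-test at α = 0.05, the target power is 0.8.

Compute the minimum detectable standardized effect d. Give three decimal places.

d ≈ 0.127

Required noncentrality: δ = z_{0.05} + z_{0.20} = 1.645 + 0.842 = 2.486.
δ = d·√n ⇒ d = δ/√n = 2.486/√382 = 0.1272.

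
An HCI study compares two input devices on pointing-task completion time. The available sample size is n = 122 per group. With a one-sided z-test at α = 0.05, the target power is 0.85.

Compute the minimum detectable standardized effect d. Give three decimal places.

Required noncentrality: δ = z_{0.05} + z_{0.15} = 1.645 + 1.036 = 2.681.
δ = d·√(n/2) ⇒ d = δ/√(n/2) = 2.681/√(122/2) = 0.3433.

d ≈ 0.343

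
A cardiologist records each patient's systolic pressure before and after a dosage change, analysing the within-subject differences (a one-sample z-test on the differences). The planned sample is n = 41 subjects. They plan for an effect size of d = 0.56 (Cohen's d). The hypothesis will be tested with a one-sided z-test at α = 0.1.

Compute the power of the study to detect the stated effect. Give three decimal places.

Power ≈ 0.989

Noncentrality parameter: δ = d·√n = 0.56 × √41 = 3.5857
Critical value for a one-sided test at α = 0.1: z_α = 1.282.
Power = Φ(δ − 1.282) = Φ(2.304) = 0.9894.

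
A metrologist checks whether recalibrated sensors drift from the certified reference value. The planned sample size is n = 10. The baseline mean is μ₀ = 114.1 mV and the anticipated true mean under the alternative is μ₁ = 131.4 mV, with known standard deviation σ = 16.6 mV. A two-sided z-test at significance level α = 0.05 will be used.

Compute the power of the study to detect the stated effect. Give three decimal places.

Power ≈ 0.909

Standardized effect: d = |μ₁ − μ₀| / σ = |131.4 − 114.1| / 16.6 = 1.0422
Noncentrality parameter: δ = d·√n = 1.0422 × √10 = 3.2956
Two-sided α = 0.05 → critical value z_{0.025} = 1.960.
Power = Φ(δ − 1.960) + Φ(−δ − 1.960) = Φ(1.336) + Φ(-5.256) = 0.9092 + 0.0000 = 0.9092.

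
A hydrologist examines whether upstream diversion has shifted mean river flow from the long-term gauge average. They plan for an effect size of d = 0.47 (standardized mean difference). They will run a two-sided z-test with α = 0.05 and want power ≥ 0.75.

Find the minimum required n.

For power 0.75 need Φ(δ − z_{0.025}) = 0.75, so δ = z_{0.025} + z_{0.25} = 1.960 + 0.674 = 2.634.
(Ignoring the negligible lower-tail rejection probability gives the usual closed-form inversion.)
δ = d·√n ⇒ n = (δ/d)² = (2.634 / 0.47)² = 31.42.
Round up to the next whole unit.

n = 32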